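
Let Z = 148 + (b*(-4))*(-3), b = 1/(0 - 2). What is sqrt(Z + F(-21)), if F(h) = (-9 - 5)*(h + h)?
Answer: sqrt(730) ≈ 27.019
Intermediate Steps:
b = -1/2 (b = 1/(-2) = -1/2 ≈ -0.50000)
F(h) = -28*h
Z = 142 (Z = 148 - 1/2*(-4)*(-3) = 148 + 2*(-3) = 148 - 6 = 142)
sqrt(Z + F(-21)) = sqrt(142 - 28*(-21)) = sqrt(142 + 588) = sqrt(730)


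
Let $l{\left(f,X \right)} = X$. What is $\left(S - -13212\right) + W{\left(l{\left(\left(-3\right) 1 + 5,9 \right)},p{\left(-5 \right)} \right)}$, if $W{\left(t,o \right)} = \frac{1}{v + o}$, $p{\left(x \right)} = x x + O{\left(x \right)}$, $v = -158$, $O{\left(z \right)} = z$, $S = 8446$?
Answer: $\frac{2988803}{138} \approx 21658.0$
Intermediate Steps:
$p{\left(x \right)} = x + x^{2}$ ($p{\left(x \right)} = x x + x = x^{2} + x = x + x^{2}$)
$W{\left(t,o \right)} = \frac{1}{-158 + o}$
$\left(S - -13212\right) + W{\left(l{\left(\left(-3\right) 1 + 5,9 \right)},p{\left(-5 \right)} \right)} = \left(8446 - -13212\right) + \frac{1}{-158 - 5 \left(1 - 5\right)} = \left(8446 + 13212\right) + \frac{1}{-158 - -20} = 21658 + \frac{1}{-158 + 20} = 21658 + \frac{1}{-138} = 21658 - \frac{1}{138} = \frac{2988803}{138}$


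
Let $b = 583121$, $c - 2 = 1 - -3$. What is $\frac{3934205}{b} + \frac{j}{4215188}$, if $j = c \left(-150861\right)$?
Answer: $\frac{729799654657}{111725665534} \approx 6.5321$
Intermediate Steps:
$c = 6$ ($c = 2 + \left(1 - -3\right) = 2 + \left(1 + 3\right) = 2 + 4 = 6$)
$j = -905166$ ($j = 6 \left(-150861\right) = -905166$)
$\frac{3934205}{b} + \frac{j}{4215188} = \frac{3934205}{583121} - \frac{905166}{4215188} = 3934205 \cdot \frac{1}{583121} - \frac{452583}{2107594} = \frac{357655}{53011} - \frac{452583}{2107594} = \frac{729799654657}{111725665534}$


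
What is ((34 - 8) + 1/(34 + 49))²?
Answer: 4661281/6889 ≈ 676.63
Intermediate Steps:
((34 - 8) + 1/(34 + 49))² = (26 + 1/83)² = (2159/83)² = 4661281/6889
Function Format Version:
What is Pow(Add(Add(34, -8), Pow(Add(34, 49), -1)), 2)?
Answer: Rational(4661281, 6889) ≈ 676.63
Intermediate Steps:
Pow(Add(Add(34, -8), Pow(Add(34, 49), -1)), 2) = Pow(Add(26, Pow(83, -1)), 2) = Pow(Add(26, Rational(1, 83)), 2) = Pow(Rational(2159, 83), 2) = Rational(4661281, 6889)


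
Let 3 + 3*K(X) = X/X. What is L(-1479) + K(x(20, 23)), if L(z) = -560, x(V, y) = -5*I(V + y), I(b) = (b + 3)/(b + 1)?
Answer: -1682/3 ≈ -560.67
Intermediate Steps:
I(b) = (3 + b)/(1 + b)
x(V, y) = -5*(3 + V + y)/(1 + V + y) (x(V, y) = -5*(3 + (V + y))/(1 + (V + y)) = -5*(3 + V + y)/(1 + V + y))
K(X) = -2/3 (K(X) = -1 + (X/X)/3 = -1 + (1/3)*1 = -1 + 1/3 = -2/3)
L(-1479) + K(x(20, 23)) = -560 - 2/3 = -1682/3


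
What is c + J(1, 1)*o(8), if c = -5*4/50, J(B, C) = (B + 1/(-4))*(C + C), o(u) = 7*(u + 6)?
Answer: 733/5 ≈ 146.60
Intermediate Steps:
o(u) = 42 + 7*u (o(u) = 7*(6 + u) = 42 + 7*u)
J(B, C) = 2*C*(-1/4 + B) (J(B, C) = (B - 1/4)*(2*C) = (-1/4 + B)*(2*C) = 2*C*(-1/4 + B))
c = -2/5 (c = -20*1/50 = -2/5 ≈ -0.40000)
c + J(1, 1)*o(8) = -2/5 + ((1/2)*1*(-1 + 4*1))*(42 + 7*8) = -2/5 + ((1/2)*1*(-1 + 4))*(42 + 56) = -2/5 + ((1/2)*1*3)*98 = -2/5 + (3/2)*98 = -2/5 + 147 = 733/5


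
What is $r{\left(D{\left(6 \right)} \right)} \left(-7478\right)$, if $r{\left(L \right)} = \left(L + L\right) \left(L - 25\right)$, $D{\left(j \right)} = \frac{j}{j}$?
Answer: $358944$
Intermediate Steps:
$D{\left(j \right)} = 1$
$r{\left(L \right)} = 2 L \left(-25 + L\right)$
$r{\left(D{\left(6 \right)} \right)} \left(-7478\right) = 2 \cdot 1 \left(-25 + 1\right) \left(-7478\right) = 2 \cdot 1 \left(-24\right) \left(-7478\right) = \left(-48\right) \left(-7478\right) = 358944$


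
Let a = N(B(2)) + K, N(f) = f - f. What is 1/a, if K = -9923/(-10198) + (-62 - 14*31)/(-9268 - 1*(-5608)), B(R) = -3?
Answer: 9331170/10344097 ≈ 0.90208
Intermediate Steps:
N(f) = 0
K = 10344097/9331170 (K = -9923*(-1/10198) + (-62 - 434)/(-9268 + 5608) = 9923/10198 - 496/(-3660) = 9923/10198 - 496*(-1/3660) = 9923/10198 + 124/915 = 10344097/9331170 ≈ 1.1086)
a = 10344097/9331170 (a = 0 + 10344097/9331170 = 10344097/9331170 ≈ 1.1086)
1/a = 1/(10344097/9331170) = 9331170/10344097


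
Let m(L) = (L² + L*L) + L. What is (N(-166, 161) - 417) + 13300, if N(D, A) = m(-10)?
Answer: 13073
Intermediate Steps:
m(L) = L + 2*L² (m(L) = (L² + L²) + L = 2*L² + L = L + 2*L²)
N(D, A) = 190 (N(D, A) = -10*(1 + 2*(-10)) = -10*(1 - 20) = -10*(-19) = 190)
(N(-166, 161) - 417) + 13300 = (190 - 417) + 13300 = -227 + 13300 = 13073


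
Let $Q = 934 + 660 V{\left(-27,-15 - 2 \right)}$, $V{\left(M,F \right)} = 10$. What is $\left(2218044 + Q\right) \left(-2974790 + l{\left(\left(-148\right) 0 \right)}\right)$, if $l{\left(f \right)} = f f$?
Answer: $-6620627178620$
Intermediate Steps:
$l{\left(f \right)} = f^{2}$
$Q = 7534$ ($Q = 934 + 660 \cdot 10 = 934 + 6600 = 7534$)
$\left(2218044 + Q\right) \left(-2974790 + l{\left(\left(-148\right) 0 \right)}\right) = \left(2218044 + 7534\right) \left(-2974790 + \left(\left(-148\right) 0\right)^{2}\right) = 2225578 \left(-2974790 + 0^{2}\right) = 2225578 \left(-2974790 + 0\right) = 2225578 \left(-2974790\right) = -6620627178620$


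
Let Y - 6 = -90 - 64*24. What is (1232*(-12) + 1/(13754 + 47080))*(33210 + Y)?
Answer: -4735182286575/10139 ≈ -4.6703e+8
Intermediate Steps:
Y = -1620 (Y = 6 + (-90 - 64*24) = 6 + (-90 - 1536) = 6 - 1626 = -1620)
(1232*(-12) + 1/(13754 + 47080))*(33210 + Y) = (1232*(-12) + 1/(13754 + 47080))*(33210 - 1620) = (-14784 + 1/60834)*31590 = -899369855/60834*31590 = -4735182286575/10139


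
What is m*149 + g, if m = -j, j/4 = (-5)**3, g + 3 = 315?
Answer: 74812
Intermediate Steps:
g = 312 (g = -3 + 315 = 312)
j = -500 (j = 4*(-5)**3 = 4*(-125) = -500)
m = 500 (m = -1*(-500) = 500)
m*149 + g = 500*149 + 312 = 74500 + 312 = 74812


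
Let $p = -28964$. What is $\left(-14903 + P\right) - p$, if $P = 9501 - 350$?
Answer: $23212$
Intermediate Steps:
$P = 9151$
$\left(-14903 + P\right) - p = \left(-14903 + 9151\right) - -28964 = -5752 + 28964 = 23212$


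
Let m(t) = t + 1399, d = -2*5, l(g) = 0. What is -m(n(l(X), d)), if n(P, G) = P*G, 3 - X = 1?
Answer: -1399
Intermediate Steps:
X = 2 (X = 3 - 1*1 = 3 - 1 = 2)
d = -10
n(P, G) = G*P
m(t) = 1399 + t
-m(n(l(X), d)) = -(1399 - 10*0) = -(1399 + 0) = -1*1399 = -1399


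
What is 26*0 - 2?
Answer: -2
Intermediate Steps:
26*0 - 2 = 0 - 2 = -2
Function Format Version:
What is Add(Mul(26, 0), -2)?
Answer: -2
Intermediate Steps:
Add(Mul(26, 0), -2) = Add(0, -2) = -2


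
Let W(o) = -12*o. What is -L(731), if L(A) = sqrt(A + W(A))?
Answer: -I*sqrt(8041) ≈ -89.672*I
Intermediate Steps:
L(A) = sqrt(11)*sqrt(-A) (L(A) = sqrt(A - 12*A) = sqrt(-11*A) = sqrt(11)*sqrt(-A))
-L(731) = -sqrt(11)*sqrt(-1*731) = -sqrt(11)*sqrt(-731) = -sqrt(11)*I*sqrt(731) = -I*sqrt(8041)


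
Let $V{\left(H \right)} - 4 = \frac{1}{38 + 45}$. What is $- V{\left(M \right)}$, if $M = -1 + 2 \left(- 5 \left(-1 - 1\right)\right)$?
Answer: $- \frac{333}{83} \approx -4.012$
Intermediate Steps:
$M = 19$ ($M = -1 + 2 \left(\left(-5\right) \left(-2\right)\right) = -1 + 2 \cdot 10 = -1 + 20 = 19$)
$V{\left(H \right)} = \frac{333}{83}$ ($V{\left(H \right)} = 4 + \frac{1}{38 + 45} = 4 + \frac{1}{83} = \frac{333}{83}$)
$- V{\left(M \right)} = \left(-1\right) \frac{333}{83} = - \frac{333}{83}$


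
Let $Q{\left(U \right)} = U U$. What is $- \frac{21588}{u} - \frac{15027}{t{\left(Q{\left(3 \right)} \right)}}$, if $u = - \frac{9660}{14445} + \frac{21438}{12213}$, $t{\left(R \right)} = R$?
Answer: $- \frac{45872790973}{2129937} \approx -21537.0$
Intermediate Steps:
$Q{\left(U \right)} = U^{2}$
$u = \frac{1419958}{1306791}$ ($u = \left(-9660\right) \frac{1}{14445} + 21438 \cdot \frac{1}{12213} = - \frac{644}{963} + \frac{2382}{1357} = \frac{1419958}{1306791} \approx 1.0866$)
$- \frac{21588}{u} - \frac{15027}{t{\left(Q{\left(3 \right)} \right)}} = - \frac{21588}{\frac{1419958}{1306791}} - \frac{15027}{3^{2}} = \left(-21588\right) \frac{1306791}{1419958} - \frac{15027}{9} = - \frac{14105502054}{709979} - \frac{5009}{3} = - \frac{45872790973}{2129937}$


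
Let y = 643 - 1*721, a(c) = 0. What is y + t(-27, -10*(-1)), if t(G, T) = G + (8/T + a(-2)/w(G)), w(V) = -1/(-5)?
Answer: -521/5 ≈ -104.20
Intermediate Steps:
w(V) = 1/5 (w(V) = -1*(-1/5) = 1/5)
y = -78 (y = 643 - 721 = -78)
t(G, T) = G + 8/T (t(G, T) = G + (8/T + 0/(1/5)) = G + (8/T + 0*5) = G + (8/T + 0) = G + 8/T)
y + t(-27, -10*(-1)) = -78 + (-27 + 8/((-10*(-1)))) = -78 + (-27 + 8/10) = -78 + (-27 + 8*(1/10)) = -78 + (-27 + 4/5) = -78 - 131/5 = -521/5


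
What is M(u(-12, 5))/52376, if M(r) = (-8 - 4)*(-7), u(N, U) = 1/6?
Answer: 21/13094 ≈ 0.0016038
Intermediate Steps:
u(N, U) = ⅙
M(r) = 84 (M(r) = -12*(-7) = 84)
M(u(-12, 5))/52376 = 84/52376 = 84*(1/52376) = 21/13094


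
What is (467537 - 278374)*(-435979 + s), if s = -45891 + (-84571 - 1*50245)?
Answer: -116654173818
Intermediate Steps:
s = -180707 (s = -45891 + (-84571 - 50245) = -45891 - 134816 = -180707)
(467537 - 278374)*(-435979 + s) = (467537 - 278374)*(-435979 - 180707) = 189163*(-616686) = -116654173818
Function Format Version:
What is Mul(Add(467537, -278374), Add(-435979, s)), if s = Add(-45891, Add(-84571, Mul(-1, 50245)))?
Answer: -116654173818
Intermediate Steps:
s = -180707 (s = Add(-45891, Add(-84571, -50245)) = Add(-45891, -134816) = -180707)
Mul(Add(467537, -278374), Add(-435979, s)) = Mul(Add(467537, -278374), Add(-435979, -180707)) = Mul(189163, -616686) = -116654173818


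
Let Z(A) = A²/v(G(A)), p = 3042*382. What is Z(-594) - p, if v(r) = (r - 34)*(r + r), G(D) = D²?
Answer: -819942894575/705604 ≈ -1.1620e+6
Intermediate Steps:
p = 1162044
v(r) = 2*r*(-34 + r) (v(r) = (-34 + r)*(2*r) = 2*r*(-34 + r))
Z(A) = 1/(2*(-34 + A²)) (Z(A) = A²/((2*A²*(-34 + A²))) = A²*(1/(2*A²*(-34 + A²))) = 1/(2*(-34 + A²)))
Z(-594) - p = 1/(2*(-34 + (-594)²)) - 1*1162044 = 1/(2*(-34 + 352836)) - 1162044 = (½)/352802 - 1162044 = (½)*(1/352802) - 1162044 = 1/705604 - 1162044 = -819942894575/705604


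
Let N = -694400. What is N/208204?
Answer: -173600/52051 ≈ -3.3352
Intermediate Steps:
N/208204 = -694400/208204 = -694400*1/208204 = -173600/52051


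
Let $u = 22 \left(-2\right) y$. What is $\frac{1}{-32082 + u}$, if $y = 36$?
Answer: $- \frac{1}{33666} \approx -2.9704 \cdot 10^{-5}$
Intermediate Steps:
$u = -1584$ ($u = 22 \left(-2\right) 36 = \left(-44\right) 36 = -1584$)
$\frac{1}{-32082 + u} = \frac{1}{-32082 - 1584} = \frac{1}{-33666} = - \frac{1}{33666}$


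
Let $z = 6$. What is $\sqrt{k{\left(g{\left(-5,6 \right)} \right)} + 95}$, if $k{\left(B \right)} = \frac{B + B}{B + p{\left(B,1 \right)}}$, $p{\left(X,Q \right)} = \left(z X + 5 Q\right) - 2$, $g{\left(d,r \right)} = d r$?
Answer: $\frac{5 \sqrt{18147}}{69} \approx 9.7617$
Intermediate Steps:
$p{\left(X,Q \right)} = -2 + 5 Q + 6 X$ ($p{\left(X,Q \right)} = \left(6 X + 5 Q\right) - 2 = \left(5 Q + 6 X\right) - 2 = -2 + 5 Q + 6 X$)
$k{\left(B \right)} = \frac{2 B}{3 + 7 B}$ ($k{\left(B \right)} = \frac{B + B}{B + \left(-2 + 5 \cdot 1 + 6 B\right)} = \frac{2 B}{B + \left(-2 + 5 + 6 B\right)} = \frac{2 B}{B + \left(3 + 6 B\right)} = \frac{2 B}{3 + 7 B}$)
$\sqrt{k{\left(g{\left(-5,6 \right)} \right)} + 95} = \sqrt{\frac{2 \left(\left(-5\right) 6\right)}{3 + 7 \left(\left(-5\right) 6\right)} + 95} = \sqrt{2 \left(-30\right) \frac{1}{3 + 7 \left(-30\right)} + 95} = \sqrt{2 \left(-30\right) \frac{1}{3 - 210} + 95} = \sqrt{2 \left(-30\right) \frac{1}{-207} + 95} = \sqrt{2 \left(-30\right) \left(- \frac{1}{207}\right) + 95} = \sqrt{\frac{20}{69} + 95} = \sqrt{\frac{6575}{69}} = \frac{5 \sqrt{18147}}{69}$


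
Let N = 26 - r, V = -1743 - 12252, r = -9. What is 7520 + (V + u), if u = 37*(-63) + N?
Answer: -8771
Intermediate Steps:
V = -13995
N = 35 (N = 26 - 1*(-9) = 26 + 9 = 35)
u = -2296 (u = 37*(-63) + 35 = -2331 + 35 = -2296)
7520 + (V + u) = 7520 + (-13995 - 2296) = 7520 - 16291 = -8771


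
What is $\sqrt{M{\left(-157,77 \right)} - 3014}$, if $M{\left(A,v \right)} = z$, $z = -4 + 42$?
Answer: $4 i \sqrt{186} \approx 54.553 i$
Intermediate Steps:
$z = 38$
$M{\left(A,v \right)} = 38$
$\sqrt{M{\left(-157,77 \right)} - 3014} = \sqrt{38 - 3014} = \sqrt{-2976} = 4 i \sqrt{186}$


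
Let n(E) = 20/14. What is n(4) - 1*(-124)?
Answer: 878/7 ≈ 125.43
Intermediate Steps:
n(E) = 10/7 (n(E) = 20*(1/14) = 10/7)
n(4) - 1*(-124) = 10/7 - 1*(-124) = 10/7 + 124 = 878/7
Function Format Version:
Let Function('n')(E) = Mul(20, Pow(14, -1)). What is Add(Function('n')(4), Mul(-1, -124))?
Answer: Rational(878, 7) ≈ 125.43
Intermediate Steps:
Function('n')(E) = Rational(10, 7) (Function('n')(E) = Mul(20, Rational(1, 14)) = Rational(10, 7))
Add(Function('n')(4), Mul(-1, -124)) = Add(Rational(10, 7), Mul(-1, -124)) = Add(Rational(10, 7), 124) = Rational(878, 7)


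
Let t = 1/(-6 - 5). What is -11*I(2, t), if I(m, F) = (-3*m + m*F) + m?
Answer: 46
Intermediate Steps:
t = -1/11 (t = 1/(-11) = -1/11 ≈ -0.090909)
I(m, F) = -2*m + F*m (I(m, F) = (-3*m + F*m) + m = -2*m + F*m)
-11*I(2, t) = -22*(-2 - 1/11) = -22*(-23)/11 = -11*(-46/11) = 46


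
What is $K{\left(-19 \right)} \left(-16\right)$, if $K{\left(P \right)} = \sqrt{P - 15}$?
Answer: $- 16 i \sqrt{34} \approx - 93.295 i$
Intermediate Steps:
$K{\left(P \right)} = \sqrt{-15 + P}$
$K{\left(-19 \right)} \left(-16\right) = \sqrt{-15 - 19} \left(-16\right) = \sqrt{-34} \left(-16\right) = i \sqrt{34} \left(-16\right) = - 16 i \sqrt{34}$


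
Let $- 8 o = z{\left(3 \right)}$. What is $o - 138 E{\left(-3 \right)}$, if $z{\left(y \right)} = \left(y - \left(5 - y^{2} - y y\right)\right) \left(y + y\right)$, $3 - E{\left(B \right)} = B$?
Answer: $-840$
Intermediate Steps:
$E{\left(B \right)} = 3 - B$
$z{\left(y \right)} = 2 y \left(-5 + y + 2 y^{2}\right)$ ($z{\left(y \right)} = \left(y + \left(\left(y^{2} + y^{2}\right) - 5\right)\right) 2 y = \left(y + \left(2 y^{2} - 5\right)\right) 2 y = \left(y + \left(-5 + 2 y^{2}\right)\right) 2 y = \left(-5 + y + 2 y^{2}\right) 2 y = 2 y \left(-5 + y + 2 y^{2}\right)$)
$o = -12$ ($o = - \frac{2 \cdot 3 \left(-5 + 3 + 2 \cdot 3^{2}\right)}{8} = - \frac{2 \cdot 3 \left(-5 + 3 + 2 \cdot 9\right)}{8} = - \frac{2 \cdot 3 \left(-5 + 3 + 18\right)}{8} = - \frac{2 \cdot 3 \cdot 16}{8} = \left(- \frac{1}{8}\right) 96 = -12$)
$o - 138 E{\left(-3 \right)} = -12 - 138 \left(3 - -3\right) = -12 - 138 \left(3 + 3\right) = -12 - 828 = -840$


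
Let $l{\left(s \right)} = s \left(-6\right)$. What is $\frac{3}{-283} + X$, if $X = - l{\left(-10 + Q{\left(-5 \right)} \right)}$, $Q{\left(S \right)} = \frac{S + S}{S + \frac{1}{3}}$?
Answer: $- \frac{93411}{1981} \approx -47.153$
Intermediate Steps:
$Q{\left(S \right)} = \frac{2 S}{\frac{1}{3} + S}$ ($Q{\left(S \right)} = \frac{2 S}{S + \frac{1}{3}} = \frac{2 S}{\frac{1}{3} + S}$)
$l{\left(s \right)} = - 6 s$
$X = - \frac{330}{7}$ ($X = - \left(-6\right) \left(-10 + 6 \left(-5\right) \frac{1}{1 + 3 \left(-5\right)}\right) = - \left(-6\right) \left(-10 + 6 \left(-5\right) \frac{1}{1 - 15}\right) = - \left(-6\right) \left(-10 + 6 \left(-5\right) \frac{1}{-14}\right) = - \left(-6\right) \left(-10 + 6 \left(-5\right) \left(- \frac{1}{14}\right)\right) = - \left(-6\right) \left(-10 + \frac{15}{7}\right) = - \frac{\left(-6\right) \left(-55\right)}{7} = \left(-1\right) \frac{330}{7} = - \frac{330}{7} \approx -47.143$)
$\frac{3}{-283} + X = \frac{3}{-283} - \frac{330}{7} = 3 \left(- \frac{1}{283}\right) - \frac{330}{7} = - \frac{3}{283} - \frac{330}{7} = - \frac{93411}{1981}$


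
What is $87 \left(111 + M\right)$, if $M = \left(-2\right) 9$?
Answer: $8091$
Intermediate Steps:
$M = -18$
$87 \left(111 + M\right) = 87 \left(111 - 18\right) = 87 \cdot 93 = 8091$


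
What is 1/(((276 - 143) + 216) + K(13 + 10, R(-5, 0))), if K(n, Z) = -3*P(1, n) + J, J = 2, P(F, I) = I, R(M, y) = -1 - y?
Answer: 1/282 ≈ 0.0035461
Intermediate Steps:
K(n, Z) = 2 - 3*n (K(n, Z) = -3*n + 2 = 2 - 3*n)
1/(((276 - 143) + 216) + K(13 + 10, R(-5, 0))) = 1/(((276 - 143) + 216) + (2 - 3*(13 + 10))) = 1/((133 + 216) + (2 - 3*23)) = 1/(349 + (2 - 69)) = 1/(349 - 67) = 1/282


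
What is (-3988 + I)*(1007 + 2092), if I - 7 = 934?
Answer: -9442653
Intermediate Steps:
I = 941 (I = 7 + 934 = 941)
(-3988 + I)*(1007 + 2092) = (-3988 + 941)*(1007 + 2092) = -3047*3099 = -9442653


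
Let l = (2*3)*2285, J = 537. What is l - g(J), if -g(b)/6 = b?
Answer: 16932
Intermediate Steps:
g(b) = -6*b
l = 13710 (l = 6*2285 = 13710)
l - g(J) = 13710 - (-6)*537 = 13710 - 1*(-3222) = 13710 + 3222 = 16932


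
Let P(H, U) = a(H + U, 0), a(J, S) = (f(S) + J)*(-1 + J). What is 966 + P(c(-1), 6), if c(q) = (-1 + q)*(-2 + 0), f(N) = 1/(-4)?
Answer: 4215/4 ≈ 1053.8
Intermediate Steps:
f(N) = -¼
c(q) = 2 - 2*q (c(q) = (-1 + q)*(-2) = 2 - 2*q)
a(J, S) = (-1 + J)*(-¼ + J) (a(J, S) = (-¼ + J)*(-1 + J) = (-1 + J)*(-¼ + J))
P(H, U) = ¼ + (H + U)² - 5*H/4 - 5*U/4 (P(H, U) = ¼ + (H + U)² - 5*(H + U)/4 = ¼ + (H + U)² + (-5*H/4 - 5*U/4) = ¼ + (H + U)² - 5*H/4 - 5*U/4)
966 + P(c(-1), 6) = 966 + (¼ + ((2 - 2*(-1)) + 6)² - 5*(2 - 2*(-1))/4 - 5/4*6) = 966 + (¼ + ((2 + 2) + 6)² - 5*(2 + 2)/4 - 15/2) = 966 + (¼ + (4 + 6)² - 5/4*4 - 15/2) = 966 + (¼ + 10² - 5 - 15/2) = 966 + (¼ + 100 - 5 - 15/2) = 966 + 351/4 = 4215/4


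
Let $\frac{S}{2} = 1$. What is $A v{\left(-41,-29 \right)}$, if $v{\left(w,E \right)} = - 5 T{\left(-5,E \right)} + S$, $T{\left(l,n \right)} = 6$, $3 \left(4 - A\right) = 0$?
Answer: $-112$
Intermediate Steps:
$S = 2$ ($S = 2 \cdot 1 = 2$)
$A = 4$ ($A = 4 - 0 = 4 + 0 = 4$)
$v{\left(w,E \right)} = -28$ ($v{\left(w,E \right)} = \left(-5\right) 6 + 2 = -30 + 2 = -28$)
$A v{\left(-41,-29 \right)} = 4 \left(-28\right) = -112$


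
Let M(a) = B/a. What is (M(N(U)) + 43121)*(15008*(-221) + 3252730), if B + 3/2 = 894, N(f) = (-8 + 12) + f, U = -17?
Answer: -2756986143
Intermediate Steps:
N(f) = 4 + f
B = 1785/2 (B = -3/2 + 894 = 1785/2 ≈ 892.50)
M(a) = 1785/(2*a)
(M(N(U)) + 43121)*(15008*(-221) + 3252730) = (1785/(2*(4 - 17)) + 43121)*(15008*(-221) + 3252730) = ((1785/2)/(-13) + 43121)*(-3316768 + 3252730) = ((1785/2)*(-1/13) + 43121)*(-64038) = (-1785/26 + 43121)*(-64038) = (1119361/26)*(-64038) = -2756986143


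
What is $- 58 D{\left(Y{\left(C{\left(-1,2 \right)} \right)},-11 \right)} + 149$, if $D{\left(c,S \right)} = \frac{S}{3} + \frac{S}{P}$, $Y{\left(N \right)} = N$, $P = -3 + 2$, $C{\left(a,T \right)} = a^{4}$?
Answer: $- \frac{829}{3} \approx -276.33$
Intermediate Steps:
$P = -1$
$D{\left(c,S \right)} = - \frac{2 S}{3}$ ($D{\left(c,S \right)} = \frac{S}{3} + \frac{S}{-1} = S \frac{1}{3} + S \left(-1\right) = \frac{S}{3} - S = - \frac{2 S}{3}$)
$- 58 D{\left(Y{\left(C{\left(-1,2 \right)} \right)},-11 \right)} + 149 = - 58 \left(\left(- \frac{2}{3}\right) \left(-11\right)\right) + 149 = \left(-58\right) \frac{22}{3} + 149 = - \frac{1276}{3} + 149 = - \frac{829}{3}$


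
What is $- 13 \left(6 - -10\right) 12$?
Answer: $-2496$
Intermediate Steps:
$- 13 \left(6 - -10\right) 12 = - 13 \left(6 + 10\right) 12 = \left(-13\right) 16 \cdot 12 = \left(-208\right) 12 = -2496$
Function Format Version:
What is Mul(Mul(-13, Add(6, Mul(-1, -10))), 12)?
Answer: -2496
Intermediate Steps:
Mul(Mul(-13, Add(6, Mul(-1, -10))), 12) = Mul(Mul(-13, Add(6, 10)), 12) = Mul(Mul(-13, 16), 12) = Mul(-208, 12) = -2496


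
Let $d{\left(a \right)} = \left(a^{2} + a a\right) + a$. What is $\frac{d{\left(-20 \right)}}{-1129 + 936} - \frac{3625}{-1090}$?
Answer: $- \frac{30115}{42074} \approx -0.71576$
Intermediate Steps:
$d{\left(a \right)} = a + 2 a^{2}$ ($d{\left(a \right)} = \left(a^{2} + a^{2}\right) + a = 2 a^{2} + a = a + 2 a^{2}$)
$\frac{d{\left(-20 \right)}}{-1129 + 936} - \frac{3625}{-1090} = \frac{\left(-20\right) \left(1 + 2 \left(-20\right)\right)}{-1129 + 936} - \frac{3625}{-1090} = \frac{\left(-20\right) \left(1 - 40\right)}{-193} - - \frac{725}{218} = \left(-20\right) \left(-39\right) \left(- \frac{1}{193}\right) + \frac{725}{218} = 780 \left(- \frac{1}{193}\right) + \frac{725}{218} = - \frac{780}{193} + \frac{725}{218} = - \frac{30115}{42074}$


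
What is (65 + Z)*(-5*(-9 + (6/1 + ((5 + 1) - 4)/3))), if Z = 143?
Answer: 7280/3 ≈ 2426.7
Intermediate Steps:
(65 + Z)*(-5*(-9 + (6/1 + ((5 + 1) - 4)/3))) = (65 + 143)*(-5*(-9 + (6/1 + ((5 + 1) - 4)/3))) = 208*(-5*(-9 + (6*1 + (6 - 4)*(⅓)))) = 208*(-5*(-9 + (6 + 2*(⅓)))) = 208*(-5*(-9 + (6 + ⅔))) = 208*(-5*(-9 + 20/3)) = 208*(-5*(-7/3)) = 208*(35/3) = 7280/3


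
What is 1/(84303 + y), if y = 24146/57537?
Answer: 57537/4850565857 ≈ 1.1862e-5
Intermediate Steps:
y = 24146/57537 (y = 24146*(1/57537) = 24146/57537 ≈ 0.41966)
1/(84303 + y) = 1/(84303 + 24146/57537) = 1/(4850565857/57537) = 57537/4850565857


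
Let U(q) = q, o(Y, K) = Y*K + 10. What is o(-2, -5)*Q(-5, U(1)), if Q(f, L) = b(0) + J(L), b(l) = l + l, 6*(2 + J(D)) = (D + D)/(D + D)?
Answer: -110/3 ≈ -36.667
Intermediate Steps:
o(Y, K) = 10 + K*Y (o(Y, K) = K*Y + 10 = 10 + K*Y)
J(D) = -11/6 (J(D) = -2 + ((D + D)/(D + D))/6 = -2 + ((2*D)/((2*D)))/6 = -2 + ((2*D)*(1/(2*D)))/6 = -2 + (⅙)*1 = -2 + ⅙ = -11/6)
b(l) = 2*l
Q(f, L) = -11/6 (Q(f, L) = 2*0 - 11/6 = 0 - 11/6 = -11/6)
o(-2, -5)*Q(-5, U(1)) = (10 - 5*(-2))*(-11/6) = (10 + 10)*(-11/6) = 20*(-11/6) = -110/3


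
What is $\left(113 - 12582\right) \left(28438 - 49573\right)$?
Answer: $263532315$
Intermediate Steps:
$\left(113 - 12582\right) \left(28438 - 49573\right) = \left(-12469\right) \left(-21135\right) = 263532315$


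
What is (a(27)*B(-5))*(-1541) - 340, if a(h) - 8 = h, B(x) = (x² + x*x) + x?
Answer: -2427415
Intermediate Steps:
B(x) = x + 2*x² (B(x) = (x² + x²) + x = 2*x² + x = x + 2*x²)
a(h) = 8 + h
(a(27)*B(-5))*(-1541) - 340 = ((8 + 27)*(-5*(1 + 2*(-5))))*(-1541) - 340 = (35*(-5*(1 - 10)))*(-1541) - 340 = (35*(-5*(-9)))*(-1541) - 340 = (35*45)*(-1541) - 340 = 1575*(-1541) - 340 = -2427075 - 340 = -2427415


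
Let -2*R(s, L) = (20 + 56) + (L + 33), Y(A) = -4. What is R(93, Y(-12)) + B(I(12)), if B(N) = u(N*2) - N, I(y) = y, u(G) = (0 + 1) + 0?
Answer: -127/2 ≈ -63.500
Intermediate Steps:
u(G) = 1 (u(G) = 1 + 0 = 1)
R(s, L) = -109/2 - L/2 (R(s, L) = -((20 + 56) + (L + 33))/2 = -(76 + (33 + L))/2 = -(109 + L)/2 = -109/2 - L/2)
B(N) = 1 - N
R(93, Y(-12)) + B(I(12)) = (-109/2 - ½*(-4)) + (1 - 1*12) = (-109/2 + 2) + (1 - 12) = -105/2 - 11 = -127/2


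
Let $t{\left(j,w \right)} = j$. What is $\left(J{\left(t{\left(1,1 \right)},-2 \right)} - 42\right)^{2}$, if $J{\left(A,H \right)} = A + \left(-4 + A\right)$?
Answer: $1936$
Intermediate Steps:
$J{\left(A,H \right)} = -4 + 2 A$
$\left(J{\left(t{\left(1,1 \right)},-2 \right)} - 42\right)^{2} = \left(\left(-4 + 2 \cdot 1\right) - 42\right)^{2} = \left(\left(-4 + 2\right) - 42\right)^{2} = \left(-2 - 42\right)^{2} = \left(-44\right)^{2} = 1936$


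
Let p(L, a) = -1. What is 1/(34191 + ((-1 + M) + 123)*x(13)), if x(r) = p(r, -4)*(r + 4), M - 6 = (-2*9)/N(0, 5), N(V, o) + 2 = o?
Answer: 1/32117 ≈ 3.1136e-5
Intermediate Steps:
N(V, o) = -2 + o
M = 0 (M = 6 + (-2*9)/(-2 + 5) = 6 - 18/3 = 6 - 18*1/3 = 6 - 6 = 0)
x(r) = -4 - r (x(r) = -(r + 4) = -(4 + r) = -4 - r)
1/(34191 + ((-1 + M) + 123)*x(13)) = 1/(34191 + ((-1 + 0) + 123)*(-4 - 1*13)) = 1/(34191 + (-1 + 123)*(-4 - 13)) = 1/(34191 + 122*(-17)) = 1/(34191 - 2074) = 1/32117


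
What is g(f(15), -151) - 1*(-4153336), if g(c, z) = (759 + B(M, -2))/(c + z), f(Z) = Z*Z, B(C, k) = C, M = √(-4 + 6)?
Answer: 307347623/74 + √2/74 ≈ 4.1533e+6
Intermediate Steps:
M = √2 ≈ 1.4142
f(Z) = Z²
g(c, z) = (759 + √2)/(c + z)
g(f(15), -151) - 1*(-4153336) = (759 + √2)/(15² - 151) - 1*(-4153336) = (759 + √2)/(225 - 151) + 4153336 = (759 + √2)/74 + 4153336 = (759/74 + √2/74) + 4153336 = 307347623/74 + √2/74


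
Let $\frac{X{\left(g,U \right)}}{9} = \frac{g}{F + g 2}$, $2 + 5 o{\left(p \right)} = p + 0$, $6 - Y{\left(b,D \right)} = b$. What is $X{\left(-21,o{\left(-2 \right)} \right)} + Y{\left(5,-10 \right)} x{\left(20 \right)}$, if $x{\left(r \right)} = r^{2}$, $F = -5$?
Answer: $\frac{18989}{47} \approx 404.02$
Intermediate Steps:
$Y{\left(b,D \right)} = 6 - b$
$o{\left(p \right)} = - \frac{2}{5} + \frac{p}{5}$ ($o{\left(p \right)} = - \frac{2}{5} + \frac{p + 0}{5} = - \frac{2}{5} + \frac{p}{5}$)
$X{\left(g,U \right)} = \frac{9 g}{-5 + 2 g}$ ($X{\left(g,U \right)} = 9 \frac{g}{-5 + g 2} = 9 \frac{g}{-5 + 2 g} = \frac{9 g}{-5 + 2 g}$)
$X{\left(-21,o{\left(-2 \right)} \right)} + Y{\left(5,-10 \right)} x{\left(20 \right)} = 9 \left(-21\right) \frac{1}{-5 + 2 \left(-21\right)} + \left(6 - 5\right) 20^{2} = 9 \left(-21\right) \frac{1}{-5 - 42} + \left(6 - 5\right) 400 = 9 \left(-21\right) \frac{1}{-47} + 1 \cdot 400 = 9 \left(-21\right) \left(- \frac{1}{47}\right) + 400 = \frac{189}{47} + 400 = \frac{18989}{47}$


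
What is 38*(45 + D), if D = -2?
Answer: 1634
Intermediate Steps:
38*(45 + D) = 38*(45 - 2) = 38*43 = 1634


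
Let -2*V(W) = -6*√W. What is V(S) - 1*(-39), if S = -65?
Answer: 39 + 3*I*√65 ≈ 39.0 + 24.187*I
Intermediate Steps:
V(W) = 3*√W (V(W) = -(-3)*√W = 3*√W)
V(S) - 1*(-39) = 3*√(-65) - 1*(-39) = 3*(I*√65) + 39 = 3*I*√65 + 39 = 39 + 3*I*√65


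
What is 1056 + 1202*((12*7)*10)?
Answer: 1010736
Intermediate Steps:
1056 + 1202*((12*7)*10) = 1056 + 1202*(84*10) = 1056 + 1202*840 = 1056 + 1009680 = 1010736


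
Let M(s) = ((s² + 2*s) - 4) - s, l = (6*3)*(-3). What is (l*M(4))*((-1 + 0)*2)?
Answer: 1728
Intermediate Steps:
l = -54 (l = 18*(-3) = -54)
M(s) = -4 + s + s² (M(s) = (-4 + s² + 2*s) - s = -4 + s + s²)
(l*M(4))*((-1 + 0)*2) = (-54*(-4 + 4 + 4²))*((-1 + 0)*2) = (-54*(-4 + 4 + 16))*(-1*2) = -54*16*(-2) = -864*(-2) = 1728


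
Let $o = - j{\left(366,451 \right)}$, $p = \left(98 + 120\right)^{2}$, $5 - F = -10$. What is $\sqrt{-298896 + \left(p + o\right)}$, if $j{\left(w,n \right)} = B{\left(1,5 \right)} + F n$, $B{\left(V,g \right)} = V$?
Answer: $3 i \sqrt{28682} \approx 508.07 i$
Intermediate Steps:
$F = 15$ ($F = 5 - -10 = 5 + 10 = 15$)
$j{\left(w,n \right)} = 1 + 15 n$
$p = 47524$ ($p = 218^{2} = 47524$)
$o = -6766$ ($o = - (1 + 15 \cdot 451) = - (1 + 6765) = \left(-1\right) 6766 = -6766$)
$\sqrt{-298896 + \left(p + o\right)} = \sqrt{-298896 + \left(47524 - 6766\right)} = \sqrt{-298896 + 40758} = \sqrt{-258138} = 3 i \sqrt{28682}$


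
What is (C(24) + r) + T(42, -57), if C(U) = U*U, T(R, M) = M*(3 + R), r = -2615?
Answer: -4604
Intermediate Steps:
C(U) = U²
(C(24) + r) + T(42, -57) = (24² - 2615) - 57*(3 + 42) = (576 - 2615) - 57*45 = -2039 - 2565 = -4604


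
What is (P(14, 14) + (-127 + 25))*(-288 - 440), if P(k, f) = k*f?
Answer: -68432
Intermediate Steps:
P(k, f) = f*k
(P(14, 14) + (-127 + 25))*(-288 - 440) = (14*14 + (-127 + 25))*(-288 - 440) = (196 - 102)*(-728) = 94*(-728) = -68432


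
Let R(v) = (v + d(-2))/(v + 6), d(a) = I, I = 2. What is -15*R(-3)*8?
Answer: 40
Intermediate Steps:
d(a) = 2
R(v) = (2 + v)/(6 + v) (R(v) = (v + 2)/(v + 6) = (2 + v)/(6 + v))
-15*R(-3)*8 = -15*(2 - 3)/(6 - 3)*8 = -15*(-1)/3*8 = -5*(-1)*8 = -15*(-⅓)*8 = 5*8 = 40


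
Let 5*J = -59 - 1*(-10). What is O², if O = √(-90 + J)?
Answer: -499/5 ≈ -99.800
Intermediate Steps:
J = -49/5 (J = (-59 - 1*(-10))/5 = (-59 + 10)/5 = (⅕)*(-49) = -49/5 ≈ -9.8000)
O = I*√2495/5 (O = √(-90 - 49/5) = √(-499/5) = I*√2495/5 ≈ 9.99*I)
O² = (I*√2495/5)² = -499/5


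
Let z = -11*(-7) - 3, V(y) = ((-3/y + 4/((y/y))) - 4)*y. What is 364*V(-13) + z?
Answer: -1018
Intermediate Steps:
V(y) = -3 (V(y) = ((-3/y + 4/1) - 4)*y = ((-3/y + 4*1) - 4)*y = ((-3/y + 4) - 4)*y = ((4 - 3/y) - 4)*y = (-3/y)*y = -3)
z = 74 (z = 77 - 3 = 74)
364*V(-13) + z = 364*(-3) + 74 = -1092 + 74 = -1018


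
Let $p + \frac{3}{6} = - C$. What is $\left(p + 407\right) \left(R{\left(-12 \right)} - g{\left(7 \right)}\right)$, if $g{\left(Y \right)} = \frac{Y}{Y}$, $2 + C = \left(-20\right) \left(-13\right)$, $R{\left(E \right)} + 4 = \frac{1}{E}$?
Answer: $- \frac{6039}{8} \approx -754.88$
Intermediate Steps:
$R{\left(E \right)} = -4 + \frac{1}{E}$
$C = 258$ ($C = -2 - -260 = -2 + 260 = 258$)
$g{\left(Y \right)} = 1$
$p = - \frac{517}{2}$ ($p = - \frac{1}{2} - 258 = - \frac{517}{2} \approx -258.5$)
$\left(p + 407\right) \left(R{\left(-12 \right)} - g{\left(7 \right)}\right) = \left(- \frac{517}{2} + 407\right) \left(\left(-4 + \frac{1}{-12}\right) - 1\right) = \frac{297 \left(\left(-4 - \frac{1}{12}\right) - 1\right)}{2} = \frac{297 \left(- \frac{49}{12} - 1\right)}{2} = \frac{297}{2} \left(- \frac{61}{12}\right) = - \frac{6039}{8}$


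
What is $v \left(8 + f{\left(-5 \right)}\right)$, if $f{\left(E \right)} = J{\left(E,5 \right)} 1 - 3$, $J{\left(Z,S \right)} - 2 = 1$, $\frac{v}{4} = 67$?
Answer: $2144$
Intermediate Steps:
$v = 268$ ($v = 4 \cdot 67 = 268$)
$J{\left(Z,S \right)} = 3$ ($J{\left(Z,S \right)} = 2 + 1 = 3$)
$f{\left(E \right)} = 0$ ($f{\left(E \right)} = 3 \cdot 1 - 3 = 3 - 3 = 0$)
$v \left(8 + f{\left(-5 \right)}\right) = 268 \left(8 + 0\right) = 268 \cdot 8 = 2144$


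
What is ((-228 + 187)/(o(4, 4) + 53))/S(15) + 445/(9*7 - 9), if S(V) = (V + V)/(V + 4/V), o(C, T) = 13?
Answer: 235361/29700 ≈ 7.9246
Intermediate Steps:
S(V) = 2*V/(V + 4/V) (S(V) = (2*V)/(V + 4/V) = 2*V/(V + 4/V))
((-228 + 187)/(o(4, 4) + 53))/S(15) + 445/(9*7 - 9) = ((-228 + 187)/(13 + 53))/((2*15²/(4 + 15²))) + 445/(9*7 - 9) = (-41/66)/((2*225/(4 + 225))) + 445/(63 - 9) = (-41*1/66)/((2*225/229)) + 445/54 = -41/(66*(2*225*(1/229))) + 445*(1/54) = -41/(66*450/229) + 445/54 = -41/66*229/450 + 445/54 = -9389/29700 + 445/54 = 235361/29700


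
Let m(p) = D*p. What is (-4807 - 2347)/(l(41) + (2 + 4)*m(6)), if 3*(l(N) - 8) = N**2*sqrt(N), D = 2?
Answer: 5150880/115798601 - 36077622*sqrt(41)/115798601 ≈ -1.9504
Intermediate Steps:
m(p) = 2*p
l(N) = 8 + N**(5/2)/3 (l(N) = 8 + (N**2*sqrt(N))/3 = 8 + N**(5/2)/3)
(-4807 - 2347)/(l(41) + (2 + 4)*m(6)) = (-4807 - 2347)/((8 + 41**(5/2)/3) + (2 + 4)*(2*6)) = -7154/((8 + (1681*sqrt(41))/3) + 6*12) = -7154/((8 + 1681*sqrt(41)/3) + 72) = -7154/(80 + 1681*sqrt(41)/3)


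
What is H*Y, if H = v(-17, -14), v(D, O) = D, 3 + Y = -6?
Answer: 153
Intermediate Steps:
Y = -9 (Y = -3 - 6 = -9)
H = -17
H*Y = -17*(-9) = 153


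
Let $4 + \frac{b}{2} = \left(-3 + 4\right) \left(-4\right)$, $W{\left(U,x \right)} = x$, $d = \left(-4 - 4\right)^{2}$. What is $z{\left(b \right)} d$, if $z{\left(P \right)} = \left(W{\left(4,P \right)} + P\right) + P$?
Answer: $-3072$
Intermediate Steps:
$d = 64$ ($d = \left(-8\right)^{2} = 64$)
$b = -16$ ($b = -8 + 2 \left(-3 + 4\right) \left(-4\right) = -8 + 2 \cdot 1 \left(-4\right) = -8 + 2 \left(-4\right) = -8 - 8 = -16$)
$z{\left(P \right)} = 3 P$ ($z{\left(P \right)} = \left(P + P\right) + P = 2 P + P = 3 P$)
$z{\left(b \right)} d = 3 \left(-16\right) 64 = \left(-48\right) 64 = -3072$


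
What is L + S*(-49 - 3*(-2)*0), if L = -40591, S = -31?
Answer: -39072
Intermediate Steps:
L + S*(-49 - 3*(-2)*0) = -40591 - 31*(-49 - 3*(-2)*0) = -40591 - 31*(-49 + 6*0) = -40591 - 31*(-49 + 0) = -40591 - 31*(-49) = -40591 + 1519 = -39072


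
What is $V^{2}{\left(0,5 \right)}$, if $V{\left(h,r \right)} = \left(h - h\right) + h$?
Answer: $0$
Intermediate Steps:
$V{\left(h,r \right)} = h$ ($V{\left(h,r \right)} = 0 + h = h$)
$V^{2}{\left(0,5 \right)} = 0^{2} = 0$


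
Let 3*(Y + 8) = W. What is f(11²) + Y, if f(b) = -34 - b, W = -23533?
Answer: -24022/3 ≈ -8007.3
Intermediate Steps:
Y = -23557/3 (Y = -8 + (⅓)*(-23533) = -8 - 23533/3 = -23557/3 ≈ -7852.3)
f(11²) + Y = (-34 - 1*11²) - 23557/3 = (-34 - 1*121) - 23557/3 = (-34 - 121) - 23557/3 = -155 - 23557/3 = -24022/3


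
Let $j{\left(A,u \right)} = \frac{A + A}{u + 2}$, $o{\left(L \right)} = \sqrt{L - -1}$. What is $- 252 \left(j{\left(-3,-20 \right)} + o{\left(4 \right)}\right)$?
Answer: $-84 - 252 \sqrt{5} \approx -647.49$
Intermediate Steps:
$o{\left(L \right)} = \sqrt{1 + L}$ ($o{\left(L \right)} = \sqrt{L + 1} = \sqrt{1 + L}$)
$j{\left(A,u \right)} = \frac{2 A}{2 + u}$
$- 252 \left(j{\left(-3,-20 \right)} + o{\left(4 \right)}\right) = - 252 \left(2 \left(-3\right) \frac{1}{2 - 20} + \sqrt{1 + 4}\right) = - 252 \left(2 \left(-3\right) \frac{1}{-18} + \sqrt{5}\right) = - 252 \left(2 \left(-3\right) \left(- \frac{1}{18}\right) + \sqrt{5}\right) = - 252 \left(\frac{1}{3} + \sqrt{5}\right) = -84 - 252 \sqrt{5}$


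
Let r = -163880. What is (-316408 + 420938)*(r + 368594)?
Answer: 21398754420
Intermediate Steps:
(-316408 + 420938)*(r + 368594) = (-316408 + 420938)*(-163880 + 368594) = 104530*204714 = 21398754420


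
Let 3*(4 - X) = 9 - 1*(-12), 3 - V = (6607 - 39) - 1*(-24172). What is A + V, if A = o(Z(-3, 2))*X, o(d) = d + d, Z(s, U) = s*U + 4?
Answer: -30725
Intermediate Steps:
Z(s, U) = 4 + U*s (Z(s, U) = U*s + 4 = 4 + U*s)
o(d) = 2*d
V = -30737 (V = 3 - ((6607 - 39) - 1*(-24172)) = 3 - (6568 + 24172) = 3 - 1*30740 = 3 - 30740 = -30737)
X = -3 (X = 4 - (9 - 1*(-12))/3 = 4 - (9 + 12)/3 = 4 - 1/3*21 = 4 - 7 = -3)
A = 12 (A = (2*(4 + 2*(-3)))*(-3) = (2*(4 - 6))*(-3) = (2*(-2))*(-3) = -4*(-3) = 12)
A + V = 12 - 30737 = -30725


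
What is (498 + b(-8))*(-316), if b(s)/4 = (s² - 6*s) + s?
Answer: -288824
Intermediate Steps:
b(s) = -20*s + 4*s² (b(s) = 4*((s² - 6*s) + s) = 4*(s² - 5*s) = -20*s + 4*s²)
(498 + b(-8))*(-316) = (498 + 4*(-8)*(-5 - 8))*(-316) = (498 + 4*(-8)*(-13))*(-316) = (498 + 416)*(-316) = 914*(-316) = -288824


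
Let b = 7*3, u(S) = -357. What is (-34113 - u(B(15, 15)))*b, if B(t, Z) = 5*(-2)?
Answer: -708876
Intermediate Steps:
B(t, Z) = -10
b = 21
(-34113 - u(B(15, 15)))*b = (-34113 - 1*(-357))*21 = (-34113 + 357)*21 = -33756*21 = -708876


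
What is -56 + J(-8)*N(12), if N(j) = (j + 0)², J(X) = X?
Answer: -1208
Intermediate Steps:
N(j) = j²
-56 + J(-8)*N(12) = -56 - 8*12² = -56 - 8*144 = -56 - 1152 = -1208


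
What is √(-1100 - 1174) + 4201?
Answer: 4201 + I*√2274 ≈ 4201.0 + 47.686*I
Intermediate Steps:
√(-1100 - 1174) + 4201 = √(-2274) + 4201 = I*√2274 + 4201 = 4201 + I*√2274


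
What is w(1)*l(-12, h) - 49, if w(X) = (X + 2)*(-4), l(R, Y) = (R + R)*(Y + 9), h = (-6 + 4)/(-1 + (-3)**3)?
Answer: 17945/7 ≈ 2563.6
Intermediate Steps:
h = 1/14 (h = -2/(-1 - 27) = -2/(-28) = -2*(-1/28) = 1/14 ≈ 0.071429)
l(R, Y) = 2*R*(9 + Y) (l(R, Y) = (2*R)*(9 + Y) = 2*R*(9 + Y))
w(X) = -8 - 4*X (w(X) = (2 + X)*(-4) = -8 - 4*X)
w(1)*l(-12, h) - 49 = (-8 - 4*1)*(2*(-12)*(9 + 1/14)) - 49 = (-8 - 4)*(2*(-12)*(127/14)) - 49 = -12*(-1524/7) - 49 = 18288/7 - 49 = 17945/7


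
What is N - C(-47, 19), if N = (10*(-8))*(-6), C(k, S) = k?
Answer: 527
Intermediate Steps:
N = 480 (N = -80*(-6) = 480)
N - C(-47, 19) = 480 - 1*(-47) = 480 + 47 = 527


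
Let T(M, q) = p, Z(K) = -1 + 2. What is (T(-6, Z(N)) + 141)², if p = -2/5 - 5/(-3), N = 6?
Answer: 4553956/225 ≈ 20240.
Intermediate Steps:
Z(K) = 1
p = 19/15 (p = -2*⅕ - 5*(-⅓) = -⅖ + 5/3 = 19/15 ≈ 1.2667)
T(M, q) = 19/15
(T(-6, Z(N)) + 141)² = (19/15 + 141)² = (2134/15)² = 4553956/225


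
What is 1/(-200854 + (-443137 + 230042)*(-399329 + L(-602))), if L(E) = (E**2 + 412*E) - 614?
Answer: 1/60851846631 ≈ 1.6433e-11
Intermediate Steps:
L(E) = -614 + E**2 + 412*E
1/(-200854 + (-443137 + 230042)*(-399329 + L(-602))) = 1/(-200854 + (-443137 + 230042)*(-399329 + (-614 + (-602)**2 + 412*(-602)))) = 1/(-200854 - 213095*(-399329 + (-614 + 362404 - 248024))) = 1/(-200854 - 213095*(-399329 + 113766)) = 1/(-200854 - 213095*(-285563)) = 1/(-200854 + 60852047485) = 1/60851846631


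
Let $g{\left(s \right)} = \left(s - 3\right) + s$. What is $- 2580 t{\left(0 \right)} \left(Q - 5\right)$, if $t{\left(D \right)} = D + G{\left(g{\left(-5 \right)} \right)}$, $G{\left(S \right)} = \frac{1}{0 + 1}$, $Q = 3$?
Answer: $5160$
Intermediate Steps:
$g{\left(s \right)} = -3 + 2 s$ ($g{\left(s \right)} = \left(-3 + s\right) + s = -3 + 2 s$)
$G{\left(S \right)} = 1$ ($G{\left(S \right)} = 1^{-1} = 1$)
$t{\left(D \right)} = 1 + D$ ($t{\left(D \right)} = D + 1 = 1 + D$)
$- 2580 t{\left(0 \right)} \left(Q - 5\right) = - 2580 \left(1 + 0\right) \left(3 - 5\right) = - 2580 \cdot 1 \left(-2\right) = \left(-2580\right) \left(-2\right) = 5160$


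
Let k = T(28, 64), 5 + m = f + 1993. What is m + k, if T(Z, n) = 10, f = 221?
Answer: 2219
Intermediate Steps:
m = 2209 (m = -5 + (221 + 1993) = -5 + 2214 = 2209)
k = 10
m + k = 2209 + 10 = 2219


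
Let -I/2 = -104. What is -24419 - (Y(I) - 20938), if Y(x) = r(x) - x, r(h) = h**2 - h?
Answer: -46329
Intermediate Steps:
I = 208 (I = -2*(-104) = 208)
Y(x) = -x + x*(-1 + x) (Y(x) = x*(-1 + x) - x = -x + x*(-1 + x))
-24419 - (Y(I) - 20938) = -24419 - (208*(-2 + 208) - 20938) = -24419 - (208*206 - 20938) = -24419 - (42848 - 20938) = -24419 - 1*21910 = -24419 - 21910 = -46329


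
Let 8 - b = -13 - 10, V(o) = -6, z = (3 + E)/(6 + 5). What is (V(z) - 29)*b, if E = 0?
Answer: -1085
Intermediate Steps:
z = 3/11 (z = (3 + 0)/(6 + 5) = 3/11 ≈ 0.27273)
b = 31 (b = 8 - (-13 - 10) = 8 - 1*(-23) = 8 + 23 = 31)
(V(z) - 29)*b = (-6 - 29)*31 = -35*31 = -1085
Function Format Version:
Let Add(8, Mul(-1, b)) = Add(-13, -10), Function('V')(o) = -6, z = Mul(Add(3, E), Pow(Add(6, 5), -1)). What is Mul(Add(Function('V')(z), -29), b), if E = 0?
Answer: -1085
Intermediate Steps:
z = Rational(3, 11) (z = Mul(Add(3, 0), Pow(Add(6, 5), -1)) = Mul(3, Pow(11, -1)) = Mul(3, Rational(1, 11)) = Rational(3, 11) ≈ 0.27273)
b = 31 (b = Add(8, Mul(-1, Add(-13, -10))) = Add(8, Mul(-1, -23)) = Add(8, 23) = 31)
Mul(Add(Function('V')(z), -29), b) = Mul(Add(-6, -29), 31) = Mul(-35, 31) = -1085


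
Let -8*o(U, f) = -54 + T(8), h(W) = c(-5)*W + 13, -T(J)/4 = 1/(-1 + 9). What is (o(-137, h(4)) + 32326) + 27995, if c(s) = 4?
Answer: 965245/16 ≈ 60328.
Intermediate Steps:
T(J) = -½ (T(J) = -4/(-1 + 9) = -4/8 = -4*⅛ = -½)
h(W) = 13 + 4*W (h(W) = 4*W + 13 = 13 + 4*W)
o(U, f) = 109/16 (o(U, f) = -(-54 - ½)/8 = -⅛*(-109/2) = 109/16)
(o(-137, h(4)) + 32326) + 27995 = (109/16 + 32326) + 27995 = 517325/16 + 27995 = 965245/16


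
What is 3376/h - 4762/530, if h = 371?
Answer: 213/1855 ≈ 0.11482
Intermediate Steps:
3376/h - 4762/530 = 3376/371 - 4762/530 = 3376*(1/371) - 4762*1/530 = 3376/371 - 2381/265 = 213/1855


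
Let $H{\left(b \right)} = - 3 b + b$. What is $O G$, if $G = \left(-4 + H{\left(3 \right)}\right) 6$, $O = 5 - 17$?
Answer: $720$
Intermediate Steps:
$O = -12$ ($O = 5 - 17 = -12$)
$H{\left(b \right)} = - 2 b$
$G = -60$ ($G = \left(-4 - 6\right) 6 = \left(-10\right) 6 = -60$)
$O G = \left(-12\right) \left(-60\right) = 720$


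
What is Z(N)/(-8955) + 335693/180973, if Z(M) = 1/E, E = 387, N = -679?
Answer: 1163372444432/627177314205 ≈ 1.8549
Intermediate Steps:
Z(M) = 1/387
Z(N)/(-8955) + 335693/180973 = (1/387)/(-8955) + 335693/180973 = (1/387)*(-1/8955) + 335693*(1/180973) = -1/3465585 + 335693/180973 = 1163372444432/627177314205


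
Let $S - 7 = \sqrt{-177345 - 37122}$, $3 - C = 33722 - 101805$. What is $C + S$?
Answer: $68093 + i \sqrt{214467} \approx 68093.0 + 463.11 i$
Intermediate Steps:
$C = 68086$ ($C = 3 - \left(33722 - 101805\right) = 3 - -68083 = 3 + 68083 = 68086$)
$S = 7 + i \sqrt{214467}$ ($S = 7 + \sqrt{-177345 - 37122} = 7 + \sqrt{-214467} = 7 + i \sqrt{214467} \approx 7.0 + 463.11 i$)
$C + S = 68086 + \left(7 + i \sqrt{214467}\right) = 68093 + i \sqrt{214467}$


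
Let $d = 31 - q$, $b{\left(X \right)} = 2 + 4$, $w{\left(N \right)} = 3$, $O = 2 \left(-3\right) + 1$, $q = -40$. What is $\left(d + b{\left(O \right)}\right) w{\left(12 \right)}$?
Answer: $231$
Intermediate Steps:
$O = -5$ ($O = -6 + 1 = -5$)
$b{\left(X \right)} = 6$
$d = 71$ ($d = 31 - -40 = 31 + 40 = 71$)
$\left(d + b{\left(O \right)}\right) w{\left(12 \right)} = \left(71 + 6\right) 3 = 77 \cdot 3 = 231$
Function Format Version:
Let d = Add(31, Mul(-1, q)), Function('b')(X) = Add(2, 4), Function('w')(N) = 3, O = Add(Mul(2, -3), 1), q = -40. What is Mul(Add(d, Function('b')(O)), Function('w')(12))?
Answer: 231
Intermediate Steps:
O = -5 (O = Add(-6, 1) = -5)
Function('b')(X) = 6
d = 71 (d = Add(31, Mul(-1, -40)) = Add(31, 40) = 71)
Mul(Add(d, Function('b')(O)), Function('w')(12)) = Mul(Add(71, 6), 3) = Mul(77, 3) = 231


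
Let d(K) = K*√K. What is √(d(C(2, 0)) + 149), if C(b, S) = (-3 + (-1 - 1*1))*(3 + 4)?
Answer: √(149 - 35*I*√35) ≈ 14.214 - 7.2835*I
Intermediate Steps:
C(b, S) = -35 (C(b, S) = (-3 + (-1 - 1))*7 = (-3 - 2)*7 = -5*7 = -35)
d(K) = K^(3/2)
√(d(C(2, 0)) + 149) = √((-35)^(3/2) + 149) = √(-35*I*√35 + 149) = √(149 - 35*I*√35)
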